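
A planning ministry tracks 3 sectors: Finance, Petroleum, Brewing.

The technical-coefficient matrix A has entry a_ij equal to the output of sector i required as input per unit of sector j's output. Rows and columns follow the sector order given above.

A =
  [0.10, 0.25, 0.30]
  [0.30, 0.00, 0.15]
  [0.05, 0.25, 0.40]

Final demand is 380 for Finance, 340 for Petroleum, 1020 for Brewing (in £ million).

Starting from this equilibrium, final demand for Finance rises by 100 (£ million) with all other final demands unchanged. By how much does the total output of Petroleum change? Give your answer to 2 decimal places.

I − A =
  [   0.90    -0.25    -0.30]
  [  -0.30     1.00    -0.15]
  [  -0.05    -0.25     0.60]
Cofactors of I−A, C_ij = (−1)^(i+j)·(minor ij) (rows/columns in the sector order above):
  C_11 = (1.00)(0.60) − (-0.15)(-0.25) = 0.5625
  C_12 = −[(-0.30)(0.60) − (-0.15)(-0.05)] = 0.1875
  C_13 = (-0.30)(-0.25) − (1.00)(-0.05) = 0.1250
  C_21 = −[(-0.25)(0.60) − (-0.30)(-0.25)] = 0.2250
  C_22 = (0.90)(0.60) − (-0.30)(-0.05) = 0.5250
  C_23 = −[(0.90)(-0.25) − (-0.25)(-0.05)] = 0.2375
  C_31 = (-0.25)(-0.15) − (-0.30)(1.00) = 0.3375
  C_32 = −[(0.90)(-0.15) − (-0.30)(-0.30)] = 0.2250
  C_33 = (0.90)(1.00) − (-0.25)(-0.30) = 0.8250
det(I−A) = Σ_j (I−A)_1j·C_1j = (0.90)(0.5625) + (-0.25)(0.1875) + (-0.30)(0.1250) = 0.421875
adj(I−A) = Cᵀ =
  [ 0.5625   0.2250   0.3375]
  [ 0.1875   0.5250   0.2250]
  [ 0.1250   0.2375   0.8250]
(I − A)⁻¹ = adj(I−A) / det(I−A) ≈
  [   1.3333     0.5333     0.8000]
  [   0.4444     1.2444     0.5333]
  [   0.2963     0.5630     1.9556]
Δx = (I − A)⁻¹ Δd with Δd having +100 in the Finance component and 0 elsewhere.
So Δx_2 = L_21 · (+100), where L_21 = adj(I−A)_21 / det(I−A) = 0.1875 / 0.421875.
Δx_2 = 0.1875 × (+100) / 0.421875 = 18.75 / 0.421875 ≈ 44.44.

Δx_2 = 44.44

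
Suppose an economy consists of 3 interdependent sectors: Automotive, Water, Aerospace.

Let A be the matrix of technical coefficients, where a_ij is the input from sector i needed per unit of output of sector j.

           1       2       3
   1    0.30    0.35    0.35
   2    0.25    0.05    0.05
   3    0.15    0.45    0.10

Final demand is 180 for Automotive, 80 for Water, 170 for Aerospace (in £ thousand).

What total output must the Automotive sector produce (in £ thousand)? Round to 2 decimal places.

I − A =
  [   0.70    -0.35    -0.35]
  [  -0.25     0.95    -0.05]
  [  -0.15    -0.45     0.90]
Cofactors of I−A, C_ij = (−1)^(i+j)·(minor ij) (rows/columns in the sector order above):
  C_11 = (0.95)(0.90) − (-0.05)(-0.45) = 0.8325
  C_12 = −[(-0.25)(0.90) − (-0.05)(-0.15)] = 0.2325
  C_13 = (-0.25)(-0.45) − (0.95)(-0.15) = 0.2550
  C_21 = −[(-0.35)(0.90) − (-0.35)(-0.45)] = 0.4725
  C_22 = (0.70)(0.90) − (-0.35)(-0.15) = 0.5775
  C_23 = −[(0.70)(-0.45) − (-0.35)(-0.15)] = 0.3675
  C_31 = (-0.35)(-0.05) − (-0.35)(0.95) = 0.3500
  C_32 = −[(0.70)(-0.05) − (-0.35)(-0.25)] = 0.1225
  C_33 = (0.70)(0.95) − (-0.35)(-0.25) = 0.5775
det(I−A) = Σ_j (I−A)_1j·C_1j = (0.70)(0.8325) + (-0.35)(0.2325) + (-0.35)(0.2550) = 0.412125
adj(I−A) = Cᵀ =
  [ 0.8325   0.4725   0.3500]
  [ 0.2325   0.5775   0.1225]
  [ 0.2550   0.3675   0.5775]
(I − A)⁻¹ = adj(I−A) / det(I−A) ≈
  [   2.0200     1.1465     0.8493]
  [   0.5641     1.4013     0.2972]
  [   0.6187     0.8917     1.4013]
x = (I − A)⁻¹ d = adj(I−A)·d / det(I−A), with det(I−A) = 0.412125:
  x_1 = (0.8325·180 + 0.4725·80 + 0.3500·170) / 0.412125 = 247.15 / 0.412125 ≈ 599.70
  x_2 = (0.2325·180 + 0.5775·80 + 0.1225·170) / 0.412125 = 108.875 / 0.412125 ≈ 264.18
  x_3 = (0.2550·180 + 0.3675·80 + 0.5775·170) / 0.412125 = 173.475 / 0.412125 ≈ 420.93

x_1 = 599.70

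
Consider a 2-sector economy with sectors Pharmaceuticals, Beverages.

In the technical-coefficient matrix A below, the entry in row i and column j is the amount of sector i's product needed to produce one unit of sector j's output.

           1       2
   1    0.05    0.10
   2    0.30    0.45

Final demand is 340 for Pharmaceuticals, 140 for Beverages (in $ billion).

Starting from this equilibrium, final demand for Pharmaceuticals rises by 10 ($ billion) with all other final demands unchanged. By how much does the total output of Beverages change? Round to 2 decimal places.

Δx_2 = 6.09

I − A =
  [   0.95    -0.10]
  [  -0.30     0.55]
det(I−A) = (0.95)(0.55) − (-0.10)(-0.30) = 0.4925
adj(I−A) = [[0.55, 0.10], [0.30, 0.95]]
(I − A)⁻¹ = adj(I−A) / det(I−A) ≈
  [   1.1168     0.2030]
  [   0.6091     1.9289]
Δx = (I − A)⁻¹ Δd with Δd having +10 in the Pharmaceuticals component and 0 elsewhere.
So Δx_2 = L_21 · (+10), where L_21 = adj(I−A)_21 / det(I−A) = 0.30 / 0.4925.
Δx_2 = 0.30 × (+10) / 0.4925 = 3.00 / 0.4925 ≈ 6.09.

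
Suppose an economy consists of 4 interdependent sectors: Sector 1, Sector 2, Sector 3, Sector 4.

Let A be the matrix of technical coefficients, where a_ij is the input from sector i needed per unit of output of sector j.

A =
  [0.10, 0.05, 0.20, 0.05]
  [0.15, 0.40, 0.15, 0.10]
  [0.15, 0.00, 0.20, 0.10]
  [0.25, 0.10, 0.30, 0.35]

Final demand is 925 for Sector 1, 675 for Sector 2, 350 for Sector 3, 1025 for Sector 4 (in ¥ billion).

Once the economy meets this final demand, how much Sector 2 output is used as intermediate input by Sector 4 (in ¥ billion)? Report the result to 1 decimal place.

I − A =
  [   0.90    -0.05    -0.20    -0.05]
  [  -0.15     0.60    -0.15    -0.10]
  [  -0.15     0.00     0.80    -0.10]
  [  -0.25    -0.10    -0.30     0.65]
Compute the cofactors C_ij = (−1)^(i+j)·(3×3 minor ij) of I−A; the adjugate is their transpose:
adj(I−A) = Cᵀ =
  [ 0.284500   0.030500   0.092125   0.040750]
  [ 0.116375   0.404250   0.139625   0.092625]
  [ 0.073500   0.015875   0.327625   0.058500]
  [ 0.161250   0.081250   0.208125   0.406875]
det(I−A) = Σ_j (I−A)_1j·C_1j = (0.90)(0.284500) + (-0.05)(0.116375) + (-0.20)(0.073500) + (-0.05)(0.161250) = 0.22746875
(I − A)⁻¹ = adj(I−A) / det(I−A) ≈
  [   1.2507     0.1341     0.4050     0.1791]
  [   0.5116     1.7772     0.6138     0.4072]
  [   0.3231     0.0698     1.4403     0.2572]
  [   0.7089     0.3572     0.9150     1.7887]
First solve x = (I − A)⁻¹ d = adj(I−A)·d / det(I−A); in particular x_4 = (0.161250·925 + 0.081250·675 + 0.208125·350 + 0.406875·1025) / 0.22746875 = 693.890625 / 0.22746875 ≈ 3050.488.
Intermediate flow from 2 to 4: z_24 = a_24 · x_4 = 0.10 × 693.890625 / 0.22746875 = 69.3890625 / 0.22746875 ≈ 305.0.

z_24 = 305.0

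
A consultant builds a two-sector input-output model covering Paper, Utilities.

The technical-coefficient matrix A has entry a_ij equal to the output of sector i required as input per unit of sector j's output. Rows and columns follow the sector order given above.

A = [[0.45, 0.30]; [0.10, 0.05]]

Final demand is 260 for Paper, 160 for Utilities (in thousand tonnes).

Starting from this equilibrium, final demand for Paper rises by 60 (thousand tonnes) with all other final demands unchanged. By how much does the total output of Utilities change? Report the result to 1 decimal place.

I − A =
  [   0.55    -0.30]
  [  -0.10     0.95]
det(I−A) = (0.55)(0.95) − (-0.30)(-0.10) = 0.4925
adj(I−A) = [[0.95, 0.30], [0.10, 0.55]]
(I − A)⁻¹ = adj(I−A) / det(I−A) ≈
  [   1.9289     0.6091]
  [   0.2030     1.1168]
Δx = (I − A)⁻¹ Δd with Δd having +60 in the Paper component and 0 elsewhere.
So Δx_2 = L_21 · (+60), where L_21 = adj(I−A)_21 / det(I−A) = 0.10 / 0.4925.
Δx_2 = 0.10 × (+60) / 0.4925 = 6.00 / 0.4925 ≈ 12.2.

Δx_2 = 12.2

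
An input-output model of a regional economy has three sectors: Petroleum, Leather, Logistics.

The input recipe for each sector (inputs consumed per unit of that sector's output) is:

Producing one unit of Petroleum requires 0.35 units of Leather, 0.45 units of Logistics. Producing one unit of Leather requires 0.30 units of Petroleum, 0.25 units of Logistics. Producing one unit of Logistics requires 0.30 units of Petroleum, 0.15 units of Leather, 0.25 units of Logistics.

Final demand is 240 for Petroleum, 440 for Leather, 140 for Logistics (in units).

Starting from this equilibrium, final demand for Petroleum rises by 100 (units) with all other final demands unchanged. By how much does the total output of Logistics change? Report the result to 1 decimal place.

Δx_3 = 118.9

I − A =
  [   1.00    -0.30    -0.30]
  [  -0.35     1.00    -0.15]
  [  -0.45    -0.25     0.75]
Cofactors of I−A, C_ij = (−1)^(i+j)·(minor ij) (rows/columns in the sector order above):
  C_11 = (1.00)(0.75) − (-0.15)(-0.25) = 0.7125
  C_12 = −[(-0.35)(0.75) − (-0.15)(-0.45)] = 0.3300
  C_13 = (-0.35)(-0.25) − (1.00)(-0.45) = 0.5375
  C_21 = −[(-0.30)(0.75) − (-0.30)(-0.25)] = 0.3000
  C_22 = (1.00)(0.75) − (-0.30)(-0.45) = 0.6150
  C_23 = −[(1.00)(-0.25) − (-0.30)(-0.45)] = 0.3850
  C_31 = (-0.30)(-0.15) − (-0.30)(1.00) = 0.3450
  C_32 = −[(1.00)(-0.15) − (-0.30)(-0.35)] = 0.2550
  C_33 = (1.00)(1.00) − (-0.30)(-0.35) = 0.8950
det(I−A) = Σ_j (I−A)_1j·C_1j = (1.00)(0.7125) + (-0.30)(0.3300) + (-0.30)(0.5375) = 0.45225
adj(I−A) = Cᵀ =
  [ 0.7125   0.3000   0.3450]
  [ 0.3300   0.6150   0.2550]
  [ 0.5375   0.3850   0.8950]
(I − A)⁻¹ = adj(I−A) / det(I−A) ≈
  [   1.5755     0.6633     0.7629]
  [   0.7297     1.3599     0.5638]
  [   1.1885     0.8513     1.9790]
Δx = (I − A)⁻¹ Δd with Δd having +100 in the Petroleum component and 0 elsewhere.
So Δx_3 = L_31 · (+100), where L_31 = adj(I−A)_31 / det(I−A) = 0.5375 / 0.45225.
Δx_3 = 0.5375 × (+100) / 0.45225 = 53.75 / 0.45225 ≈ 118.9.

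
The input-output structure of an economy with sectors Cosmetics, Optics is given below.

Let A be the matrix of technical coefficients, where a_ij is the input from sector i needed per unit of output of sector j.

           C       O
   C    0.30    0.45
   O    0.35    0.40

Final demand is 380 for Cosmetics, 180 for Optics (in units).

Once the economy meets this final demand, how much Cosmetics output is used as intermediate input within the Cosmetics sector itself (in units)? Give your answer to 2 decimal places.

z_CC = 353.14

I − A =
  [   0.70    -0.45]
  [  -0.35     0.60]
det(I−A) = (0.70)(0.60) − (-0.45)(-0.35) = 0.2625
adj(I−A) = [[0.60, 0.45], [0.35, 0.70]]
(I − A)⁻¹ = adj(I−A) / det(I−A) ≈
  [   2.2857     1.7143]
  [   1.3333     2.6667]
First solve x = (I − A)⁻¹ d = adj(I−A)·d / det(I−A); in particular x_C = (0.60·380 + 0.45·180) / 0.2625 = 309.00 / 0.2625 ≈ 1177.1429.
Intermediate flow from C to C: z_CC = a_CC · x_C = 0.30 × 309.00 / 0.2625 = 92.70 / 0.2625 ≈ 353.14.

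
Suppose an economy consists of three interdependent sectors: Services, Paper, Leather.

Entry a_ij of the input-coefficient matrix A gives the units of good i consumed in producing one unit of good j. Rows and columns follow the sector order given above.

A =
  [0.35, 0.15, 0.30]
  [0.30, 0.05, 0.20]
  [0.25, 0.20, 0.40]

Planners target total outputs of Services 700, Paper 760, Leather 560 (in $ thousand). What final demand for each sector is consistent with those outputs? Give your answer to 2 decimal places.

I − A =
  [   0.65    -0.15    -0.30]
  [  -0.30     0.95    -0.20]
  [  -0.25    -0.20     0.60]
d = (I − A) x:
  d_1 = (+0.65)·700 + (-0.15)·760 + (-0.30)·560 = 173.00
  d_2 = (-0.30)·700 + (+0.95)·760 + (-0.20)·560 = 400.00
  d_3 = (-0.25)·700 + (-0.20)·760 + (+0.60)·560 = 9.00

d_1 = 173.00, d_2 = 400.00, d_3 = 9.00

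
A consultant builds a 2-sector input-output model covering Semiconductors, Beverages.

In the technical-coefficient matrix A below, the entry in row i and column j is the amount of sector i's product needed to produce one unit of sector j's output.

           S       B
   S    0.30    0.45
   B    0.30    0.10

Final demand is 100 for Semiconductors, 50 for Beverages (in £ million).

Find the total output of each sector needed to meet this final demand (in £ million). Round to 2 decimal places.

x_S = 227.27, x_B = 131.31

I − A =
  [   0.70    -0.45]
  [  -0.30     0.90]
det(I−A) = (0.70)(0.90) − (-0.45)(-0.30) = 0.4950
adj(I−A) = [[0.90, 0.45], [0.30, 0.70]]
(I − A)⁻¹ = adj(I−A) / det(I−A) ≈
  [   1.8182     0.9091]
  [   0.6061     1.4141]
x = (I − A)⁻¹ d = adj(I−A)·d / det(I−A), with det(I−A) = 0.4950:
  x_S = (0.90·100 + 0.45·50) / 0.4950 = 112.50 / 0.4950 ≈ 227.27
  x_B = (0.30·100 + 0.70·50) / 0.4950 = 65.00 / 0.4950 ≈ 131.31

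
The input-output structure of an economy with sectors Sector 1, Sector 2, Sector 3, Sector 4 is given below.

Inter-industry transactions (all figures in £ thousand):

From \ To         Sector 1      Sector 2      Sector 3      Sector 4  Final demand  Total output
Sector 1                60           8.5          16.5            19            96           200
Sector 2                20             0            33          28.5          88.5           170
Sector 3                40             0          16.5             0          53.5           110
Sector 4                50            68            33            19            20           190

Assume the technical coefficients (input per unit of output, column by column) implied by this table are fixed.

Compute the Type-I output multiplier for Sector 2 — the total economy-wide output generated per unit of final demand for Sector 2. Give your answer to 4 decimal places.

m_2 = 1.8710

Technical coefficients a_ij = z_ij / X_j:
  a_11 = 60/200 = 0.30, a_21 = 20/200 = 0.10, a_31 = 40/200 = 0.20, a_41 = 50/200 = 0.25
  a_12 = 8.5/170 = 0.05, a_22 = 0/170 = 0.00, a_32 = 0/170 = 0.00, a_42 = 68/170 = 0.40
  a_13 = 16.5/110 = 0.15, a_23 = 33/110 = 0.30, a_33 = 16.5/110 = 0.15, a_43 = 33/110 = 0.30
  a_14 = 19/190 = 0.10, a_24 = 28.5/190 = 0.15, a_34 = 0/190 = 0.00, a_44 = 19/190 = 0.10
I − A =
  [   0.70    -0.05    -0.15    -0.10]
  [  -0.10     1.00    -0.30    -0.15]
  [  -0.20     0.00     0.85     0.00]
  [  -0.25    -0.40    -0.30     0.90]
Compute the cofactors C_ij = (−1)^(i+j)·(3×3 minor ij) of I−A; the adjugate is their transpose:
adj(I−A) = Cᵀ =
  [ 0.714000   0.072250   0.183750   0.091375]
  [ 0.171375   0.481250   0.235125   0.099250]
  [ 0.168000   0.017000   0.552625   0.021500]
  [ 0.330500   0.239625   0.339750   0.557750]
det(I−A) = Σ_j (I−A)_1j·C_1j = (0.70)(0.714000) + (-0.05)(0.171375) + (-0.15)(0.168000) + (-0.10)(0.330500) = 0.43298125
(I − A)⁻¹ = adj(I−A) / det(I−A) ≈
  [   1.64903     0.16687     0.42438     0.21104]
  [   0.39580     1.11148     0.54304     0.22922]
  [   0.38801     0.03926     1.27633     0.04966]
  [   0.76331     0.55343     0.78468     1.28816]
The output multiplier for sector j is the column-j sum of the Leontief inverse (I − A)⁻¹ = adj(I−A) / det(I−A).
Column 2 of adj(I−A): (0.072250, 0.481250, 0.017000, 0.239625); det(I−A) = 0.43298125.
m_2 = (0.072250 + 0.481250 + 0.017000 + 0.239625) / 0.43298125 = 0.810125 / 0.43298125 ≈ 1.8710.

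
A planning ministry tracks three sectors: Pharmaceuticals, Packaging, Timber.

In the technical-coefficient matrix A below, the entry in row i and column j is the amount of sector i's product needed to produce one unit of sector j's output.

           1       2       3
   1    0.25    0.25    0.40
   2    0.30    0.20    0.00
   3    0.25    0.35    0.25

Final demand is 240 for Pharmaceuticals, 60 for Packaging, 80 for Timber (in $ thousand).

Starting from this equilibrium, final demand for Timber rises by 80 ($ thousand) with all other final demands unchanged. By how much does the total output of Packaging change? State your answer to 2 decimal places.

Δx_2 = 35.33

I − A =
  [   0.75    -0.25    -0.40]
  [  -0.30     0.80     0.00]
  [  -0.25    -0.35     0.75]
Cofactors of I−A, C_ij = (−1)^(i+j)·(minor ij) (rows/columns in the sector order above):
  C_11 = (0.80)(0.75) − (0.00)(-0.35) = 0.6000
  C_12 = −[(-0.30)(0.75) − (0.00)(-0.25)] = 0.2250
  C_13 = (-0.30)(-0.35) − (0.80)(-0.25) = 0.3050
  C_21 = −[(-0.25)(0.75) − (-0.40)(-0.35)] = 0.3275
  C_22 = (0.75)(0.75) − (-0.40)(-0.25) = 0.4625
  C_23 = −[(0.75)(-0.35) − (-0.25)(-0.25)] = 0.3250
  C_31 = (-0.25)(0.00) − (-0.40)(0.80) = 0.3200
  C_32 = −[(0.75)(0.00) − (-0.40)(-0.30)] = 0.1200
  C_33 = (0.75)(0.80) − (-0.25)(-0.30) = 0.5250
det(I−A) = Σ_j (I−A)_1j·C_1j = (0.75)(0.6000) + (-0.25)(0.2250) + (-0.40)(0.3050) = 0.27175
adj(I−A) = Cᵀ =
  [ 0.6000   0.3275   0.3200]
  [ 0.2250   0.4625   0.1200]
  [ 0.3050   0.3250   0.5250]
(I − A)⁻¹ = adj(I−A) / det(I−A) ≈
  [   2.2079     1.2052     1.1776]
  [   0.8280     1.7019     0.4416]
  [   1.1224     1.1960     1.9319]
Δx = (I − A)⁻¹ Δd with Δd having +80 in the Timber component and 0 elsewhere.
So Δx_2 = L_23 · (+80), where L_23 = adj(I−A)_23 / det(I−A) = 0.1200 / 0.27175.
Δx_2 = 0.1200 × (+80) / 0.27175 = 9.60 / 0.27175 ≈ 35.33.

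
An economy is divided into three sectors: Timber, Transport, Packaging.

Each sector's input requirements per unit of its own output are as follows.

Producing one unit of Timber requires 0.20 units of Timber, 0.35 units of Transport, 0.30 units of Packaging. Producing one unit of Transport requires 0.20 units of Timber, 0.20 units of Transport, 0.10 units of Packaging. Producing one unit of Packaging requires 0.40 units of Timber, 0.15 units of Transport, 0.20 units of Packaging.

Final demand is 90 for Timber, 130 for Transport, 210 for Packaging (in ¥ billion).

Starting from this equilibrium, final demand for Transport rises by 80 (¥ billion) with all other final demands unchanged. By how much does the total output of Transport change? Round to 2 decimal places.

I − A =
  [   0.80    -0.20    -0.40]
  [  -0.35     0.80    -0.15]
  [  -0.30    -0.10     0.80]
Cofactors of I−A, C_ij = (−1)^(i+j)·(minor ij) (rows/columns in the sector order above):
  C_11 = (0.80)(0.80) − (-0.15)(-0.10) = 0.6250
  C_12 = −[(-0.35)(0.80) − (-0.15)(-0.30)] = 0.3250
  C_13 = (-0.35)(-0.10) − (0.80)(-0.30) = 0.2750
  C_21 = −[(-0.20)(0.80) − (-0.40)(-0.10)] = 0.2000
  C_22 = (0.80)(0.80) − (-0.40)(-0.30) = 0.5200
  C_23 = −[(0.80)(-0.10) − (-0.20)(-0.30)] = 0.1400
  C_31 = (-0.20)(-0.15) − (-0.40)(0.80) = 0.3500
  C_32 = −[(0.80)(-0.15) − (-0.40)(-0.35)] = 0.2600
  C_33 = (0.80)(0.80) − (-0.20)(-0.35) = 0.5700
det(I−A) = Σ_j (I−A)_1j·C_1j = (0.80)(0.6250) + (-0.20)(0.3250) + (-0.40)(0.2750) = 0.3250
adj(I−A) = Cᵀ =
  [ 0.6250   0.2000   0.3500]
  [ 0.3250   0.5200   0.2600]
  [ 0.2750   0.1400   0.5700]
(I − A)⁻¹ = adj(I−A) / det(I−A) ≈
  [   1.9231     0.6154     1.0769]
  [   1.0000     1.6000     0.8000]
  [   0.8462     0.4308     1.7538]
Δx = (I − A)⁻¹ Δd with Δd having +80 in the Transport component and 0 elsewhere.
So Δx_2 = L_22 · (+80), where L_22 = adj(I−A)_22 / det(I−A) = 0.5200 / 0.3250.
Δx_2 = 0.5200 × (+80) / 0.3250 = 41.60 / 0.3250 = 128.00.

Δx_2 = 128.00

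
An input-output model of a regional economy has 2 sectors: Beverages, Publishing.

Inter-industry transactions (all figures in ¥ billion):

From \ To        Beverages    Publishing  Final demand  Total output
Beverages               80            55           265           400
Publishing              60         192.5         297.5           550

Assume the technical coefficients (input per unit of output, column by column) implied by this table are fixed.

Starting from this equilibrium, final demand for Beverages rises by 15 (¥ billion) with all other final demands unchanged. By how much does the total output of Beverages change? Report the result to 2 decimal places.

Δx_1 = 19.31

Technical coefficients a_ij = z_ij / X_j:
  a_11 = 80/400 = 0.20, a_21 = 60/400 = 0.15
  a_12 = 55/550 = 0.10, a_22 = 192.5/550 = 0.35
I − A =
  [   0.80    -0.10]
  [  -0.15     0.65]
det(I−A) = (0.80)(0.65) − (-0.10)(-0.15) = 0.5050
adj(I−A) = [[0.65, 0.10], [0.15, 0.80]]
(I − A)⁻¹ = adj(I−A) / det(I−A) ≈
  [   1.2871     0.1980]
  [   0.2970     1.5842]
Δx = (I − A)⁻¹ Δd with Δd having +15 in the Beverages component and 0 elsewhere.
So Δx_1 = L_11 · (+15), where L_11 = adj(I−A)_11 / det(I−A) = 0.65 / 0.5050.
Δx_1 = 0.65 × (+15) / 0.5050 = 9.75 / 0.5050 ≈ 19.31.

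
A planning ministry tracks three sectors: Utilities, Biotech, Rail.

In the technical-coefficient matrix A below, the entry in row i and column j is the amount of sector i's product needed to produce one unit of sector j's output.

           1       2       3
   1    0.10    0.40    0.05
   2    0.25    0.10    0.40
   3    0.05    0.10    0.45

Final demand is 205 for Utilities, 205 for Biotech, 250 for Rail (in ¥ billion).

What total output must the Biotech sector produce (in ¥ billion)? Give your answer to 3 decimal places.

I − A =
  [   0.90    -0.40    -0.05]
  [  -0.25     0.90    -0.40]
  [  -0.05    -0.10     0.55]
Cofactors of I−A, C_ij = (−1)^(i+j)·(minor ij) (rows/columns in the sector order above):
  C_11 = (0.90)(0.55) − (-0.40)(-0.10) = 0.4550
  C_12 = −[(-0.25)(0.55) − (-0.40)(-0.05)] = 0.1575
  C_13 = (-0.25)(-0.10) − (0.90)(-0.05) = 0.0700
  C_21 = −[(-0.40)(0.55) − (-0.05)(-0.10)] = 0.2250
  C_22 = (0.90)(0.55) − (-0.05)(-0.05) = 0.4925
  C_23 = −[(0.90)(-0.10) − (-0.40)(-0.05)] = 0.1100
  C_31 = (-0.40)(-0.40) − (-0.05)(0.90) = 0.2050
  C_32 = −[(0.90)(-0.40) − (-0.05)(-0.25)] = 0.3725
  C_33 = (0.90)(0.90) − (-0.40)(-0.25) = 0.7100
det(I−A) = Σ_j (I−A)_1j·C_1j = (0.90)(0.4550) + (-0.40)(0.1575) + (-0.05)(0.0700) = 0.3430
adj(I−A) = Cᵀ =
  [ 0.4550   0.2250   0.2050]
  [ 0.1575   0.4925   0.3725]
  [ 0.0700   0.1100   0.7100]
(I − A)⁻¹ = adj(I−A) / det(I−A) ≈
  [   1.3265     0.6560     0.5977]
  [   0.4592     1.4359     1.0860]
  [   0.2041     0.3207     2.0700]
x = (I − A)⁻¹ d = adj(I−A)·d / det(I−A), with det(I−A) = 0.3430:
  x_1 = (0.4550·205 + 0.2250·205 + 0.2050·250) / 0.3430 = 190.65 / 0.3430 ≈ 555.831
  x_2 = (0.1575·205 + 0.4925·205 + 0.3725·250) / 0.3430 = 226.375 / 0.3430 ≈ 659.985
  x_3 = (0.0700·205 + 0.1100·205 + 0.7100·250) / 0.3430 = 214.40 / 0.3430 ≈ 625.073

x_2 = 659.985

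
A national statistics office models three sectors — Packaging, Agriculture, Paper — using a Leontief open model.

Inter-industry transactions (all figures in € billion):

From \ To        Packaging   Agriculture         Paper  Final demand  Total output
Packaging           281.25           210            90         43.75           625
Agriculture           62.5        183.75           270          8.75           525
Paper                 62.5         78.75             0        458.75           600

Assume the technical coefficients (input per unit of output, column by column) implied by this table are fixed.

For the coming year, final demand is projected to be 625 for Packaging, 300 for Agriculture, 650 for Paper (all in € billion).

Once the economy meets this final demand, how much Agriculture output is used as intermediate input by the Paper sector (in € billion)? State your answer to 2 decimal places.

z_23 = 526.83

Technical coefficients a_ij = z_ij / X_j:
  a_11 = 281.25/625 = 0.45, a_21 = 62.5/625 = 0.10, a_31 = 62.5/625 = 0.10
  a_12 = 210/525 = 0.40, a_22 = 183.75/525 = 0.35, a_32 = 78.75/525 = 0.15
  a_13 = 90/600 = 0.15, a_23 = 270/600 = 0.45, a_33 = 0/600 = 0.00
I − A =
  [   0.55    -0.40    -0.15]
  [  -0.10     0.65    -0.45]
  [  -0.10    -0.15     1.00]
Cofactors of I−A, C_ij = (−1)^(i+j)·(minor ij) (rows/columns in the sector order above):
  C_11 = (0.65)(1.00) − (-0.45)(-0.15) = 0.5825
  C_12 = −[(-0.10)(1.00) − (-0.45)(-0.10)] = 0.1450
  C_13 = (-0.10)(-0.15) − (0.65)(-0.10) = 0.0800
  C_21 = −[(-0.40)(1.00) − (-0.15)(-0.15)] = 0.4225
  C_22 = (0.55)(1.00) − (-0.15)(-0.10) = 0.5350
  C_23 = −[(0.55)(-0.15) − (-0.40)(-0.10)] = 0.1225
  C_31 = (-0.40)(-0.45) − (-0.15)(0.65) = 0.2775
  C_32 = −[(0.55)(-0.45) − (-0.15)(-0.10)] = 0.2625
  C_33 = (0.55)(0.65) − (-0.40)(-0.10) = 0.3175
det(I−A) = Σ_j (I−A)_1j·C_1j = (0.55)(0.5825) + (-0.40)(0.1450) + (-0.15)(0.0800) = 0.250375
adj(I−A) = Cᵀ =
  [ 0.5825   0.4225   0.2775]
  [ 0.1450   0.5350   0.2625]
  [ 0.0800   0.1225   0.3175]
(I − A)⁻¹ = adj(I−A) / det(I−A) ≈
  [   2.3265     1.6875     1.1083]
  [   0.5791     2.1368     1.0484]
  [   0.3195     0.4893     1.2681]
First solve x = (I − A)⁻¹ d = adj(I−A)·d / det(I−A); in particular x_3 = (0.0800·625 + 0.1225·300 + 0.3175·650) / 0.250375 = 293.125 / 0.250375 ≈ 1170.7439.
Intermediate flow from 2 to 3: z_23 = a_23 · x_3 = 0.45 × 293.125 / 0.250375 = 131.90625 / 0.250375 ≈ 526.83.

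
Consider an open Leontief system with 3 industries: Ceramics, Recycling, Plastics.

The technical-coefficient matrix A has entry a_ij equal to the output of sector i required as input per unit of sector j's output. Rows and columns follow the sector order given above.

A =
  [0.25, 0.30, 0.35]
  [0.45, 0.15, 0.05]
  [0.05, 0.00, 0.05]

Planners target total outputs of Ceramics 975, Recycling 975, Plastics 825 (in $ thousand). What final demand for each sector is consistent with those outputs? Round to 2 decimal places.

d_1 = 150.00, d_2 = 348.75, d_3 = 735.00

I − A =
  [   0.75    -0.30    -0.35]
  [  -0.45     0.85    -0.05]
  [  -0.05     0.00     0.95]
d = (I − A) x:
  d_1 = (+0.75)·975 + (-0.30)·975 + (-0.35)·825 = 150.00
  d_2 = (-0.45)·975 + (+0.85)·975 + (-0.05)·825 = 348.75
  d_3 = (-0.05)·975 + (+0.00)·975 + (+0.95)·825 = 735.00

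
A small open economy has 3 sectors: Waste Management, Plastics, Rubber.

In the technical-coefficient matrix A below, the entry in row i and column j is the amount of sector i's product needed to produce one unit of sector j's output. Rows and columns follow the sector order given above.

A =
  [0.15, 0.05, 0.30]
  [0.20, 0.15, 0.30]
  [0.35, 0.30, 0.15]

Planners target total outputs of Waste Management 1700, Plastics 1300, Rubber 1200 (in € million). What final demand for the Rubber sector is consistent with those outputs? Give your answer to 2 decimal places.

d_R = 35.00

I − A =
  [   0.85    -0.05    -0.30]
  [  -0.20     0.85    -0.30]
  [  -0.35    -0.30     0.85]
d = (I − A) x:
  d_W = (+0.85)·1700 + (-0.05)·1300 + (-0.30)·1200 = 1020.00
  d_P = (-0.20)·1700 + (+0.85)·1300 + (-0.30)·1200 = 405.00
  d_R = (-0.35)·1700 + (-0.30)·1300 + (+0.85)·1200 = 35.00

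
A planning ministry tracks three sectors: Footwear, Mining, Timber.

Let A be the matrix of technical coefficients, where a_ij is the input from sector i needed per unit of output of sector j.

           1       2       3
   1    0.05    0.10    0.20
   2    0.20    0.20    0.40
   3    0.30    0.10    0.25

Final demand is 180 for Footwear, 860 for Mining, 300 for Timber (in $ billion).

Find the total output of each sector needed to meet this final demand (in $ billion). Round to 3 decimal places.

x_1 = 535.320, x_2 = 1624.172, x_3 = 830.684

I − A =
  [   0.95    -0.10    -0.20]
  [  -0.20     0.80    -0.40]
  [  -0.30    -0.10     0.75]
Cofactors of I−A, C_ij = (−1)^(i+j)·(minor ij) (rows/columns in the sector order above):
  C_11 = (0.80)(0.75) − (-0.40)(-0.10) = 0.5600
  C_12 = −[(-0.20)(0.75) − (-0.40)(-0.30)] = 0.2700
  C_13 = (-0.20)(-0.10) − (0.80)(-0.30) = 0.2600
  C_21 = −[(-0.10)(0.75) − (-0.20)(-0.10)] = 0.0950
  C_22 = (0.95)(0.75) − (-0.20)(-0.30) = 0.6525
  C_23 = −[(0.95)(-0.10) − (-0.10)(-0.30)] = 0.1250
  C_31 = (-0.10)(-0.40) − (-0.20)(0.80) = 0.2000
  C_32 = −[(0.95)(-0.40) − (-0.20)(-0.20)] = 0.4200
  C_33 = (0.95)(0.80) − (-0.10)(-0.20) = 0.7400
det(I−A) = Σ_j (I−A)_1j·C_1j = (0.95)(0.5600) + (-0.10)(0.2700) + (-0.20)(0.2600) = 0.4530
adj(I−A) = Cᵀ =
  [ 0.5600   0.0950   0.2000]
  [ 0.2700   0.6525   0.4200]
  [ 0.2600   0.1250   0.7400]
(I − A)⁻¹ = adj(I−A) / det(I−A) ≈
  [   1.2362     0.2097     0.4415]
  [   0.5960     1.4404     0.9272]
  [   0.5740     0.2759     1.6336]
x = (I − A)⁻¹ d = adj(I−A)·d / det(I−A), with det(I−A) = 0.4530:
  x_1 = (0.5600·180 + 0.0950·860 + 0.2000·300) / 0.4530 = 242.50 / 0.4530 ≈ 535.320
  x_2 = (0.2700·180 + 0.6525·860 + 0.4200·300) / 0.4530 = 735.75 / 0.4530 ≈ 1624.172
  x_3 = (0.2600·180 + 0.1250·860 + 0.7400·300) / 0.4530 = 376.30 / 0.4530 ≈ 830.684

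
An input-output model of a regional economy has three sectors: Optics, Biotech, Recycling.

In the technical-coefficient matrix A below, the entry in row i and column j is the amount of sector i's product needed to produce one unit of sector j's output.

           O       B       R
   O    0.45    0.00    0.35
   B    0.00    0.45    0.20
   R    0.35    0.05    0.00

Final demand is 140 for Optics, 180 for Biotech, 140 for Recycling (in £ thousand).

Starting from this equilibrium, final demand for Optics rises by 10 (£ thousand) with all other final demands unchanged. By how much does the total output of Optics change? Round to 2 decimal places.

Δx_O = 23.52

I − A =
  [   0.55     0.00    -0.35]
  [   0.00     0.55    -0.20]
  [  -0.35    -0.05     1.00]
Cofactors of I−A, C_ij = (−1)^(i+j)·(minor ij) (rows/columns in the sector order above):
  C_11 = (0.55)(1.00) − (-0.20)(-0.05) = 0.5400
  C_12 = −[(0.00)(1.00) − (-0.20)(-0.35)] = 0.0700
  C_13 = (0.00)(-0.05) − (0.55)(-0.35) = 0.1925
  C_21 = −[(0.00)(1.00) − (-0.35)(-0.05)] = 0.0175
  C_22 = (0.55)(1.00) − (-0.35)(-0.35) = 0.4275
  C_23 = −[(0.55)(-0.05) − (0.00)(-0.35)] = 0.0275
  C_31 = (0.00)(-0.20) − (-0.35)(0.55) = 0.1925
  C_32 = −[(0.55)(-0.20) − (-0.35)(0.00)] = 0.1100
  C_33 = (0.55)(0.55) − (0.00)(0.00) = 0.3025
det(I−A) = Σ_j (I−A)_1j·C_1j = (0.55)(0.5400) + (0.00)(0.0700) + (-0.35)(0.1925) = 0.229625
adj(I−A) = Cᵀ =
  [ 0.5400   0.0175   0.1925]
  [ 0.0700   0.4275   0.1100]
  [ 0.1925   0.0275   0.3025]
(I − A)⁻¹ = adj(I−A) / det(I−A) ≈
  [   2.3517     0.0762     0.8383]
  [   0.3048     1.8617     0.4790]
  [   0.8383     0.1198     1.3174]
Δx = (I − A)⁻¹ Δd with Δd having +10 in the Optics component and 0 elsewhere.
So Δx_O = L_OO · (+10), where L_OO = adj(I−A)_OO / det(I−A) = 0.5400 / 0.229625.
Δx_O = 0.5400 × (+10) / 0.229625 = 5.40 / 0.229625 ≈ 23.52.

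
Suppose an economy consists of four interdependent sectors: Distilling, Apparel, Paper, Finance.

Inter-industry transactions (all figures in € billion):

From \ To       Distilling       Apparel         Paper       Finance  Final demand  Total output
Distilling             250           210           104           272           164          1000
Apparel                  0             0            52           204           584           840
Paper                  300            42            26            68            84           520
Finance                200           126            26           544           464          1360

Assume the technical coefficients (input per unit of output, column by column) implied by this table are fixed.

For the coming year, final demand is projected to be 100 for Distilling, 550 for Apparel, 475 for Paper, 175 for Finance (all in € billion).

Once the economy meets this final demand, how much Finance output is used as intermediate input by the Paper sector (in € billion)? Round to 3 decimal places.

Technical coefficients a_ij = z_ij / X_j:
  a_11 = 250/1000 = 0.25, a_21 = 0/1000 = 0.00, a_31 = 300/1000 = 0.30, a_41 = 200/1000 = 0.20
  a_12 = 210/840 = 0.25, a_22 = 0/840 = 0.00, a_32 = 42/840 = 0.05, a_42 = 126/840 = 0.15
  a_13 = 104/520 = 0.20, a_23 = 52/520 = 0.10, a_33 = 26/520 = 0.05, a_43 = 26/520 = 0.05
  a_14 = 272/1360 = 0.20, a_24 = 204/1360 = 0.15, a_34 = 68/1360 = 0.05, a_44 = 544/1360 = 0.40
I − A =
  [   0.75    -0.25    -0.20    -0.20]
  [   0.00     1.00    -0.10    -0.15]
  [  -0.30    -0.05     0.95    -0.05]
  [  -0.20    -0.15    -0.05     0.60]
Compute the cofactors C_ij = (−1)^(i+j)·(3×3 minor ij) of I−A; the adjugate is their transpose:
adj(I−A) = Cᵀ =
  [ 0.542000   0.178375   0.145375   0.237375]
  [ 0.049750   0.346625   0.052625   0.107625]
  [ 0.184750   0.082625   0.385625   0.114375]
  [ 0.208500   0.153000   0.093750   0.641250]
det(I−A) = Σ_j (I−A)_1j·C_1j = (0.75)(0.542000) + (-0.25)(0.049750) + (-0.20)(0.184750) + (-0.20)(0.208500) = 0.3154125
(I − A)⁻¹ = adj(I−A) / det(I−A) ≈
  [   1.7184     0.5655     0.4609     0.7526]
  [   0.1577     1.0990     0.1668     0.3412]
  [   0.5857     0.2620     1.2226     0.3626]
  [   0.6610     0.4851     0.2972     2.0331]
First solve x = (I − A)⁻¹ d = adj(I−A)·d / det(I−A); in particular x_3 = (0.184750·100 + 0.082625·550 + 0.385625·475 + 0.114375·175) / 0.3154125 = 267.10625 / 0.3154125 ≈ 846.84738.
Intermediate flow from 4 to 3: z_43 = a_43 · x_3 = 0.05 × 267.10625 / 0.3154125 = 13.3553125 / 0.3154125 ≈ 42.342.

z_43 = 42.342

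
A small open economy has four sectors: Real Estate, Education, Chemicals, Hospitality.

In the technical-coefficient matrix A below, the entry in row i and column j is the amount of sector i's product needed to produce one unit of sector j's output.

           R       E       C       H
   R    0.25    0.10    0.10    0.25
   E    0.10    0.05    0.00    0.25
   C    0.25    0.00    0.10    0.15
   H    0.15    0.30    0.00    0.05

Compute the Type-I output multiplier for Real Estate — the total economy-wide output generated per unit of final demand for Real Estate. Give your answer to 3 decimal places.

m_R = 2.584

I − A =
  [   0.75    -0.10    -0.10    -0.25]
  [  -0.10     0.95     0.00    -0.25]
  [  -0.25     0.00     0.90    -0.15]
  [  -0.15    -0.30     0.00     0.95]
Compute the cofactors C_ij = (−1)^(i+j)·(3×3 minor ij) of I−A; the adjugate is their transpose:
adj(I−A) = Cᵀ =
  [ 0.74475   0.15750   0.08275   0.25050]
  [ 0.11925   0.58150   0.01325   0.18650]
  [ 0.23275   0.07850   0.56425   0.17100]
  [ 0.15525   0.20850   0.01725   0.60850]
det(I−A) = Σ_j (I−A)_1j·C_1j = (0.75)(0.74475) + (-0.10)(0.11925) + (-0.10)(0.23275) + (-0.25)(0.15525) = 0.48455
(I − A)⁻¹ = adj(I−A) / det(I−A) ≈
  [   1.5370     0.3250     0.1708     0.5170]
  [   0.2461     1.2001     0.0273     0.3849]
  [   0.4803     0.1620     1.1645     0.3529]
  [   0.3204     0.4303     0.0356     1.2558]
The output multiplier for sector j is the column-j sum of the Leontief inverse (I − A)⁻¹ = adj(I−A) / det(I−A).
Column R of adj(I−A): (0.74475, 0.11925, 0.23275, 0.15525); det(I−A) = 0.48455.
m_R = (0.74475 + 0.11925 + 0.23275 + 0.15525) / 0.48455 = 1.252 / 0.48455 ≈ 2.584.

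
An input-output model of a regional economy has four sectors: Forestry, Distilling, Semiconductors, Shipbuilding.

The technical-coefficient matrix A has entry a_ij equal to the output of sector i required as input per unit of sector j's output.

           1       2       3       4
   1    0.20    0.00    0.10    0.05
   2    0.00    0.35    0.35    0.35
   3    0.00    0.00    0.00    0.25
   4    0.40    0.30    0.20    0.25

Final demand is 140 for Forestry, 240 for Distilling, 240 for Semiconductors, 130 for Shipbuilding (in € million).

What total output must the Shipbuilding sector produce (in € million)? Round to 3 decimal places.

I − A =
  [   0.80     0.00    -0.10    -0.05]
  [   0.00     0.65    -0.35    -0.35]
  [   0.00     0.00     1.00    -0.25]
  [  -0.40    -0.30    -0.20     0.75]
Compute the cofactors C_ij = (−1)^(i+j)·(3×3 minor ij) of I−A; the adjugate is their transpose:
adj(I−A) = Cᵀ =
  [ 0.32375   0.02250   0.05000   0.04875]
  [ 0.17500   0.53000   0.27300   0.35000]
  [ 0.06500   0.06000   0.29300   0.13000]
  [ 0.26000   0.24000   0.21400   0.52000]
det(I−A) = Σ_j (I−A)_1j·C_1j = (0.80)(0.32375) + (0.00)(0.17500) + (-0.10)(0.06500) + (-0.05)(0.26000) = 0.2395
(I − A)⁻¹ = adj(I−A) / det(I−A) ≈
  [   1.3518     0.0939     0.2088     0.2035]
  [   0.7307     2.2129     1.1399     1.4614]
  [   0.2714     0.2505     1.2234     0.5428]
  [   1.0856     1.0021     0.8935     2.1712]
x = (I − A)⁻¹ d = adj(I−A)·d / det(I−A), with det(I−A) = 0.2395:
  x_1 = (0.32375·140 + 0.02250·240 + 0.05000·240 + 0.04875·130) / 0.2395 = 69.0625 / 0.2395 ≈ 288.361
  x_2 = (0.17500·140 + 0.53000·240 + 0.27300·240 + 0.35000·130) / 0.2395 = 262.72 / 0.2395 ≈ 1096.952
  x_3 = (0.06500·140 + 0.06000·240 + 0.29300·240 + 0.13000·130) / 0.2395 = 110.72 / 0.2395 ≈ 462.296
  x_4 = (0.26000·140 + 0.24000·240 + 0.21400·240 + 0.52000·130) / 0.2395 = 212.96 / 0.2395 ≈ 889.186

x_4 = 889.186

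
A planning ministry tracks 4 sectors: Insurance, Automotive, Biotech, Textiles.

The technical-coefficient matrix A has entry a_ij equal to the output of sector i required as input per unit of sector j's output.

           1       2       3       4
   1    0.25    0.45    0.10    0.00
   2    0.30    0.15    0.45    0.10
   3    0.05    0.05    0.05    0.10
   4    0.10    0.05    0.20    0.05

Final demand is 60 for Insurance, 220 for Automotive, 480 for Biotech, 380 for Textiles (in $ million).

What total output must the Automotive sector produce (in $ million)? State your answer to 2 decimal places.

I − A =
  [   0.75    -0.45    -0.10     0.00]
  [  -0.30     0.85    -0.45    -0.10]
  [  -0.05    -0.05     0.95    -0.10]
  [  -0.10    -0.05    -0.20     0.95]
Compute the cofactors C_ij = (−1)^(i+j)·(3×3 minor ij) of I−A; the adjugate is their transpose:
adj(I−A) = Cᵀ =
  [ 0.720750   0.402375   0.281625   0.072000]
  [ 0.301125   0.656125   0.365125   0.107500]
  [ 0.064875   0.065250   0.469125   0.056250]
  [ 0.105375   0.090625   0.147625   0.444625]
det(I−A) = Σ_j (I−A)_1j·C_1j = (0.75)(0.720750) + (-0.45)(0.301125) + (-0.10)(0.064875) + (0.00)(0.105375) = 0.39856875
(I − A)⁻¹ = adj(I−A) / det(I−A) ≈
  [   1.8083     1.0095     0.7066     0.1806]
  [   0.7555     1.6462     0.9161     0.2697]
  [   0.1628     0.1637     1.1770     0.1411]
  [   0.2644     0.2274     0.3704     1.1156]
x = (I − A)⁻¹ d = adj(I−A)·d / det(I−A), with det(I−A) = 0.39856875:
  x_1 = (0.720750·60 + 0.402375·220 + 0.281625·480 + 0.072000·380) / 0.39856875 = 294.3075 / 0.39856875 ≈ 738.41
  x_2 = (0.301125·60 + 0.656125·220 + 0.365125·480 + 0.107500·380) / 0.39856875 = 378.525 / 0.39856875 ≈ 949.71
  x_3 = (0.064875·60 + 0.065250·220 + 0.469125·480 + 0.056250·380) / 0.39856875 = 264.8025 / 0.39856875 ≈ 664.38
  x_4 = (0.105375·60 + 0.090625·220 + 0.147625·480 + 0.444625·380) / 0.39856875 = 266.0775 / 0.39856875 ≈ 667.58

x_2 = 949.71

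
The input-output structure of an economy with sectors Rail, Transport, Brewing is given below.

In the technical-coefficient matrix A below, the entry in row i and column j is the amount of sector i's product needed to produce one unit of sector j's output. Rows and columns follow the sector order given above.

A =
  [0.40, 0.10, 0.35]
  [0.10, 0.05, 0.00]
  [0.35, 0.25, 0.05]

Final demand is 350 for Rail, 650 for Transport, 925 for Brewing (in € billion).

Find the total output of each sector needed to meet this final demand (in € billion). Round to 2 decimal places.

I − A =
  [   0.60    -0.10    -0.35]
  [  -0.10     0.95     0.00]
  [  -0.35    -0.25     0.95]
Cofactors of I−A, C_ij = (−1)^(i+j)·(minor ij) (rows/columns in the sector order above):
  C_11 = (0.95)(0.95) − (0.00)(-0.25) = 0.9025
  C_12 = −[(-0.10)(0.95) − (0.00)(-0.35)] = 0.0950
  C_13 = (-0.10)(-0.25) − (0.95)(-0.35) = 0.3575
  C_21 = −[(-0.10)(0.95) − (-0.35)(-0.25)] = 0.1825
  C_22 = (0.60)(0.95) − (-0.35)(-0.35) = 0.4475
  C_23 = −[(0.60)(-0.25) − (-0.10)(-0.35)] = 0.1850
  C_31 = (-0.10)(0.00) − (-0.35)(0.95) = 0.3325
  C_32 = −[(0.60)(0.00) − (-0.35)(-0.10)] = 0.0350
  C_33 = (0.60)(0.95) − (-0.10)(-0.10) = 0.5600
det(I−A) = Σ_j (I−A)_1j·C_1j = (0.60)(0.9025) + (-0.10)(0.0950) + (-0.35)(0.3575) = 0.406875
adj(I−A) = Cᵀ =
  [ 0.9025   0.1825   0.3325]
  [ 0.0950   0.4475   0.0350]
  [ 0.3575   0.1850   0.5600]
(I − A)⁻¹ = adj(I−A) / det(I−A) ≈
  [   2.2181     0.4485     0.8172]
  [   0.2335     1.0998     0.0860]
  [   0.8786     0.4547     1.3763]
x = (I − A)⁻¹ d = adj(I−A)·d / det(I−A), with det(I−A) = 0.406875:
  x_R = (0.9025·350 + 0.1825·650 + 0.3325·925) / 0.406875 = 742.0625 / 0.406875 ≈ 1823.81
  x_T = (0.0950·350 + 0.4475·650 + 0.0350·925) / 0.406875 = 356.50 / 0.406875 ≈ 876.19
  x_B = (0.3575·350 + 0.1850·650 + 0.5600·925) / 0.406875 = 763.375 / 0.406875 ≈ 1876.19

x_R = 1823.81, x_T = 876.19, x_B = 1876.19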